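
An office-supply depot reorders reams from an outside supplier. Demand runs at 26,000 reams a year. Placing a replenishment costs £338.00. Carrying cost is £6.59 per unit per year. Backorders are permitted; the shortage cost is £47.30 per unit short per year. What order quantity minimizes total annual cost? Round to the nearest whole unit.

With planned backorders, Q* = √(2DS/H) · √((H+B)/B).
√(2DS/H) = √(2 × 26,000 × 338 / 6.59) = 1633.117.
√((H+B)/B) = √((6.59+47.3)/47.3) = 1.0674.
Q* ≈ 1743.174.

Q* ≈ 1,743 reams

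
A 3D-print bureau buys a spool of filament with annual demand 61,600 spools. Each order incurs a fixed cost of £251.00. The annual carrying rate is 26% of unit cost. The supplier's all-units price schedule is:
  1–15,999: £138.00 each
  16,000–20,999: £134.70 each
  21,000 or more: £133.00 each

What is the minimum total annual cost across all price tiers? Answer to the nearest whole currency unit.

TC* ≈ £8,534,110

Holding cost per unit per year at price C is H = 0.26·C.
Evaluate total cost at each tier's feasible EOQ or, if the EOQ is below the tier, at the tier's minimum quantity.
EOQ at £138.00 = 928.4 (feasible in tier 1): TC = 61,600×£138.00 + (61,600/928.4)×251 + (928.4/2)×0.26×£138.00 = £8,534,109.52.
EOQ at £134.70 = 939.7 < 16000, so use break Q=16000: TC = 61,600×£134.70 + (61,600/16000.0)×251 + (16000.0/2)×0.26×£134.70 = £8,578,662.35.
EOQ at £133.00 = 945.6 < 21000, so use break Q=21000: TC = 61,600×£133.00 + (61,600/21000.0)×251 + (21000.0/2)×0.26×£133.00 = £8,556,626.27.
Lowest total cost among the candidates is at Q = 928.4.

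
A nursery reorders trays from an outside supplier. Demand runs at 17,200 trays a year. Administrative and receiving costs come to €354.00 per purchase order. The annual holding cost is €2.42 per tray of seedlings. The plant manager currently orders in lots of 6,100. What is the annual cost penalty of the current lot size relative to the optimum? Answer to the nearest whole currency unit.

EOQ = √(2DS/H) = √(2 × 17,200 × 354 / 2.42) ≈ 2243.23.
Cost at Q* = (D/Q*)S + (Q*/2)H = √(2DSH) ≈ €5,428.61.
Cost at Q = 6,100: (17,200/6,100)×354 + (6,100/2)×2.42 = €998.16 + €7,381.00 = €8,379.16.
Excess = €8,379.16 − €5,428.61 = €2,950.56.

Extra cost ≈ €2,951 per year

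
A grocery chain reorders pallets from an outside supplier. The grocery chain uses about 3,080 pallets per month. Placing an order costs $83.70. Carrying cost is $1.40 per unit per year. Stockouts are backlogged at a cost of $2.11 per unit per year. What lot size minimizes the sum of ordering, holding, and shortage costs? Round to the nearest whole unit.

Q* ≈ 2,711 pallets

Annual demand D = 3,080 × 12 = 36,960.
With planned backorders, Q* = √(2DS/H) · √((H+B)/B).
√(2DS/H) = √(2 × 36,960 × 83.7 / 1.4) = 2102.227.
√((H+B)/B) = √((1.4+2.11)/2.11) = 1.2898.
Q* ≈ 2711.390.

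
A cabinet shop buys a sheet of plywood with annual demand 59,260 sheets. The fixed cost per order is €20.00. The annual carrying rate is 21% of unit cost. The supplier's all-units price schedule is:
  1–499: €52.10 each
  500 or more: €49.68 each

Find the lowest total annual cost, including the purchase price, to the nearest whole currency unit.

TC* ≈ €2,949,015

Holding cost per unit per year at price C is H = 0.21·C.
Evaluate total cost at each tier's feasible EOQ or, if the EOQ is below the tier, at the tier's minimum quantity.
EOQ at €52.10 = 465.5 (feasible in tier 1): TC = 59,260×€52.10 + (59,260/465.5)×20 + (465.5/2)×0.21×€52.10 = €3,092,538.60.
EOQ at €49.68 = 476.7 < 500, so use break Q=500: TC = 59,260×€49.68 + (59,260/500.0)×20 + (500.0/2)×0.21×€49.68 = €2,949,015.40.
Lowest total cost among the candidates is at Q = 500.0.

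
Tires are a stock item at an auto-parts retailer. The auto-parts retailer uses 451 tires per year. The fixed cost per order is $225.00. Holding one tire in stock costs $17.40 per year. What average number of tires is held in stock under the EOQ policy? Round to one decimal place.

EOQ = √(2DS/H) = √(2 × 451 × 225 / 17.4) ≈ 108.00.
Average inventory = Q*/2 ≈ 108.00 / 2 = 54.000.

Average inventory ≈ 54.0 tires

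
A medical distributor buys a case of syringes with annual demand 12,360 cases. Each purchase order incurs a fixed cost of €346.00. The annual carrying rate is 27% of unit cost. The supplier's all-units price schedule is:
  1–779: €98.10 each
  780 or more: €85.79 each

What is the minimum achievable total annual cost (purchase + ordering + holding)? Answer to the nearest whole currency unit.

Holding cost per unit per year at price C is H = 0.27·C.
Evaluate total cost at each tier's feasible EOQ or, if the EOQ is below the tier, at the tier's minimum quantity.
EOQ at €98.10 = 568.3 (feasible in tier 1): TC = 12,360×€98.10 + (12,360/568.3)×346 + (568.3/2)×0.27×€98.10 = €1,227,567.46.
EOQ at €85.79 = 607.7 < 780, so use break Q=780: TC = 12,360×€85.79 + (12,360/780.0)×346 + (780.0/2)×0.27×€85.79 = €1,074,880.86.
Lowest total cost among the candidates is at Q = 780.0.

TC* ≈ €1,074,881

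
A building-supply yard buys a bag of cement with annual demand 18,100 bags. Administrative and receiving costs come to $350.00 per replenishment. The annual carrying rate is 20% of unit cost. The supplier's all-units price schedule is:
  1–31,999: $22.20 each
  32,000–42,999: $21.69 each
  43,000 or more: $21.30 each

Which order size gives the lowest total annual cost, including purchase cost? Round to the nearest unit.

Holding cost per unit per year at price C is H = 0.20·C.
Candidates are each tier's EOQ (if it falls in that tier) and each price-break quantity.
EOQ at $22.20 = 1689.3 (feasible in tier 1): TC = 18,100×$22.20 + (18,100/1689.3)×350 + (1689.3/2)×0.20×$22.20 = $409,320.32.
EOQ at $21.69 = 1709.0 < 32000, so use break Q=32000: TC = 18,100×$21.69 + (18,100/32000.0)×350 + (32000.0/2)×0.20×$21.69 = $462,194.97.
EOQ at $21.30 = 1724.6 < 43000, so use break Q=43000: TC = 18,100×$21.30 + (18,100/43000.0)×350 + (43000.0/2)×0.20×$21.30 = $477,267.33.
Lowest total cost is $409,320.32 at Q = 1689.3.

Q* ≈ 1,689 bags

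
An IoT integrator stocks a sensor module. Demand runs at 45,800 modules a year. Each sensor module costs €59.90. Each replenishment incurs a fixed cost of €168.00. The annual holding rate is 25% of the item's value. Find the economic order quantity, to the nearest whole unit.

Q* ≈ 1,014 modules

Holding cost H = 0.25 × €59.90 = €14.9750 per unit per year.
EOQ = √(2DS / H) = √(2 × 45,800 × 168 / 14.975).
= √(15,388,800 / 14.975) = √1,027,632.7212 ≈ 1013.722.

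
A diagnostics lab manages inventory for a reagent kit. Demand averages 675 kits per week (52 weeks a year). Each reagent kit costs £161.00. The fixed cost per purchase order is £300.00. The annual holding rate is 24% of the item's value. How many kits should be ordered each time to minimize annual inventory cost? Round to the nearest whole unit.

Q* ≈ 738 kits

Annual demand D = 675 × 52 = 35,100.
Holding cost H = 0.24 × £161.00 = £38.6400 per unit per year.
EOQ = √(2DS / H) = √(2 × 35,100 × 300 / 38.64).
= √(21,060,000 / 38.64) = √545,031.0559 ≈ 738.262.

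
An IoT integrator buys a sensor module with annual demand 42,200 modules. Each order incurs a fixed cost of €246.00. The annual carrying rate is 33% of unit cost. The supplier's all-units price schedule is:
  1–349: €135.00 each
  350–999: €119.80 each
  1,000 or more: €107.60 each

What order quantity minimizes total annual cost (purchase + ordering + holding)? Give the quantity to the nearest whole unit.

Q* ≈ 1,000 modules

Holding cost per unit per year at price C is H = 0.33·C.
Candidates are each tier's EOQ (if it falls in that tier) and each price-break quantity.
Tier 1 (€135.00): EOQ = 682.7 exceeds tier's upper bound 349, so this tier is dominated.
EOQ at €119.80 = 724.7 (feasible in tier 2): TC = 42,200×€119.80 + (42,200/724.7)×246 + (724.7/2)×0.33×€119.80 = €5,084,209.97.
EOQ at €107.60 = 764.7 < 1000, so use break Q=1000: TC = 42,200×€107.60 + (42,200/1000.0)×246 + (1000.0/2)×0.33×€107.60 = €4,568,855.20.
Lowest total cost is €4,568,855.20 at Q = 1000.0.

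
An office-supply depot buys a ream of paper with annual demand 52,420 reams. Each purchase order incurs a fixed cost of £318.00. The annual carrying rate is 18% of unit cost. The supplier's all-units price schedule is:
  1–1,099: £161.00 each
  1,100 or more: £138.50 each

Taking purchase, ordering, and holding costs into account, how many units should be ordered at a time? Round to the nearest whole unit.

Q* ≈ 1,156 reams

Holding cost per unit per year at price C is H = 0.18·C.
Candidates are each tier's EOQ (if it falls in that tier) and each price-break quantity.
EOQ at £161.00 = 1072.6 (feasible in tier 1): TC = 52,420×£161.00 + (52,420/1072.6)×318 + (1072.6/2)×0.18×£161.00 = £8,470,703.24.
EOQ at £138.50 = 1156.4 (feasible in tier 2): TC = 52,420×£138.50 + (52,420/1156.4)×318 + (1156.4/2)×0.18×£138.50 = £7,288,999.57.
Lowest total cost is £7,288,999.57 at Q = 1156.4.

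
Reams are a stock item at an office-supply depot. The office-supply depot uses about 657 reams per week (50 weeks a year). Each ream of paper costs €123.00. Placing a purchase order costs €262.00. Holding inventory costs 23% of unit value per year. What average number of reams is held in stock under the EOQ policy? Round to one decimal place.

Annual demand D = 657 × 50 = 32,850.
Holding cost H = 0.23 × €123.00 = €28.2900 per unit per year.
EOQ = √(2DS/H) = √(2 × 32,850 × 262 / 28.29) ≈ 780.04.
Average inventory = Q*/2 ≈ 780.04 / 2 = 390.020.

Average inventory ≈ 390.0 reams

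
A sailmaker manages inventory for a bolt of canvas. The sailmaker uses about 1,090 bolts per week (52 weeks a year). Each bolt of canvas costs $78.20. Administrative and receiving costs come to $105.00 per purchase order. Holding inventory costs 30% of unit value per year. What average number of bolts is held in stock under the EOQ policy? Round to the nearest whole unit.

Annual demand D = 1,090 × 52 = 56,680.
Holding cost H = 0.30 × $78.20 = $23.4600 per unit per year.
EOQ = √(2DS/H) = √(2 × 56,680 × 105 / 23.46) ≈ 712.30.
Average inventory = Q*/2 ≈ 712.30 / 2 = 356.148.

Average inventory ≈ 356 bolts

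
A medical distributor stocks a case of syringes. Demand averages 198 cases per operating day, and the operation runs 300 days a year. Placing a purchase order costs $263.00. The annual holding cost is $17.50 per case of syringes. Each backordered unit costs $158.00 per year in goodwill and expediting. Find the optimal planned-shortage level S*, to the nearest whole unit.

S* ≈ 140 cases

Annual demand D = 198 × 300 = 59,400.
With planned backorders, Q* = √(2DS/H) · √((H+B)/B).
√(2DS/H) = √(2 × 59,400 × 263 / 17.5) = 1336.186.
√((H+B)/B) = √((17.5+158)/158) = 1.0539.
Q* ≈ 1408.241.
S* = Q* · H/(H+B) = 1408.241 × 17.5/175.5 ≈ 140.423.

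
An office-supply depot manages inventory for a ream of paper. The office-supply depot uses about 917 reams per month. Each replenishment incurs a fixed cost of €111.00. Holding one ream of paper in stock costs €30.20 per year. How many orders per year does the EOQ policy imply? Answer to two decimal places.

Annual demand D = 917 × 12 = 11,004.
Q* = √(2DS/H) = √(2 × 11,004 × 111 / 30.2) ≈ 284.41.
Orders per year = D / Q* = 11,004 / 284.41 ≈ 38.690.

N ≈ 38.69 orders per year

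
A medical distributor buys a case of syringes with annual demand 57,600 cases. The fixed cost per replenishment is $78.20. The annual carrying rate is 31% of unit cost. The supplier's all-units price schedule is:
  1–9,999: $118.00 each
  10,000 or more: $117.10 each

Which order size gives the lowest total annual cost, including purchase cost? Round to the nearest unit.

Q* ≈ 496 cases

Holding cost per unit per year at price C is H = 0.31·C.
For each price level, check whether its EOQ is feasible; otherwise the best quantity at that price is the breakpoint.
EOQ at $118.00 = 496.3 (feasible in tier 1): TC = 57,600×$118.00 + (57,600/496.3)×78.2 + (496.3/2)×0.31×$118.00 = $6,814,953.13.
EOQ at $117.10 = 498.2 < 10000, so use break Q=10000: TC = 57,600×$117.10 + (57,600/10000.0)×78.2 + (10000.0/2)×0.31×$117.10 = $6,926,915.43.
Lowest total cost is $6,814,953.13 at Q = 496.3.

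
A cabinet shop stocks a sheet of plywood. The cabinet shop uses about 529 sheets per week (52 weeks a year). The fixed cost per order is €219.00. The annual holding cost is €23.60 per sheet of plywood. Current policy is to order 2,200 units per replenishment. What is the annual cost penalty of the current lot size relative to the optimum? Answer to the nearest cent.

Annual demand D = 529 × 52 = 27,508.
EOQ = √(2DS/H) = √(2 × 27,508 × 219 / 23.6) ≈ 714.51.
Cost at Q* = (D/Q*)S + (Q*/2)H = √(2DSH) ≈ €16,862.52.
Cost at Q = 2,200: (27,508/2,200)×219 + (2,200/2)×23.6 = €2,738.30 + €25,960.00 = €28,698.30.
Excess = €28,698.30 − €16,862.52 = €11,835.77.

Extra cost ≈ €11,835.77 per year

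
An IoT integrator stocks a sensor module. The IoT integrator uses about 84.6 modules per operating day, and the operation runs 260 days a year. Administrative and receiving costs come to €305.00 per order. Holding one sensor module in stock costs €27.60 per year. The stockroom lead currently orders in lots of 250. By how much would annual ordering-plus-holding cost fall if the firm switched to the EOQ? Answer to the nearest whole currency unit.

Extra cost ≈ €11,041 per year

Annual demand D = 84.6 × 260 = 21,996.
EOQ = √(2DS/H) = √(2 × 21,996 × 305 / 27.6) ≈ 697.24.
Cost at Q* = (D/Q*)S + (Q*/2)H = √(2DSH) ≈ €19,243.82.
Cost at Q = 250: (21,996/250)×305 + (250/2)×27.6 = €26,835.12 + €3,450.00 = €30,285.12.
Excess = €30,285.12 − €19,243.82 = €11,041.30.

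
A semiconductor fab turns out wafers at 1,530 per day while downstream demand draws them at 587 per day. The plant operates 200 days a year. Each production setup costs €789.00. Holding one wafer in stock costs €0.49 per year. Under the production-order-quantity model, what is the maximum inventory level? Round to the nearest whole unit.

Annual demand D = 587 × 200 = 117,400.
Production build-up factor (1 − d/p) = 1 − 587/1,530 = 0.6163.
Q* = √(2DS / (H(1 − d/p))) = √(2 × 117,400 × 789 / (0.49 × 0.6163)).
= √(185,257,200 / 0.302) ≈ 24767.341.
Maximum inventory = Q*(1 − d/p) = 24767.341 × 0.6163 ≈ 15265.099.

I_max ≈ 15,265 wafers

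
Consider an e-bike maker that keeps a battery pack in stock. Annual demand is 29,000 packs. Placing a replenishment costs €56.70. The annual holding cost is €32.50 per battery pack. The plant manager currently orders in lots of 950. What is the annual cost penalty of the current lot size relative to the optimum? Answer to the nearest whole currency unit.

Extra cost ≈ €6,830 per year

EOQ = √(2DS/H) = √(2 × 29,000 × 56.7 / 32.5) ≈ 318.10.
Cost at Q* = (D/Q*)S + (Q*/2)H = √(2DSH) ≈ €10,338.25.
Cost at Q = 950: (29,000/950)×56.7 + (950/2)×32.5 = €1,730.84 + €15,437.50 = €17,168.34.
Excess = €17,168.34 − €10,338.25 = €6,830.09.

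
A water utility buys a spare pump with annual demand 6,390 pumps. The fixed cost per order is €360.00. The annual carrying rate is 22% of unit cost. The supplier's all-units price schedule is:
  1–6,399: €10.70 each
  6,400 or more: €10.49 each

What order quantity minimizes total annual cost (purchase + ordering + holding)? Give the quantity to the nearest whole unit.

Q* ≈ 1,398 pumps

Holding cost per unit per year at price C is H = 0.22·C.
Candidates are each tier's EOQ (if it falls in that tier) and each price-break quantity.
EOQ at €10.70 = 1398.0 (feasible in tier 1): TC = 6,390×€10.70 + (6,390/1398.0)×360 + (1398.0/2)×0.22×€10.70 = €71,663.94.
EOQ at €10.49 = 1411.9 < 6400, so use break Q=6400: TC = 6,390×€10.49 + (6,390/6400.0)×360 + (6400.0/2)×0.22×€10.49 = €74,775.50.
Lowest total cost is €71,663.94 at Q = 1398.0.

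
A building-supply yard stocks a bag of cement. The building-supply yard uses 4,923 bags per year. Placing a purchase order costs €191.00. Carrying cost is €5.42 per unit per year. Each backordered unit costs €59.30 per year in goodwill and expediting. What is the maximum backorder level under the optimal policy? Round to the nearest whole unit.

With planned backorders, Q* = √(2DS/H) · √((H+B)/B).
√(2DS/H) = √(2 × 4,923 × 191 / 5.42) = 589.043.
√((H+B)/B) = √((5.42+59.3)/59.3) = 1.0447.
Q* ≈ 615.374.
S* = Q* · H/(H+B) = 615.374 × 5.42/64.72 ≈ 51.535.

S* ≈ 52 bags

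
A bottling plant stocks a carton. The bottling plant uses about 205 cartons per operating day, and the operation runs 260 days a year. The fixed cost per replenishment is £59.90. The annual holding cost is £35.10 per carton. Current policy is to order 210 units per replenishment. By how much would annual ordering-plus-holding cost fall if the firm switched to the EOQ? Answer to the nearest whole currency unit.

Annual demand D = 205 × 260 = 53,300.
EOQ = √(2DS/H) = √(2 × 53,300 × 59.9 / 35.1) ≈ 426.52.
Cost at Q* = (D/Q*)S + (Q*/2)H = √(2DSH) ≈ £14,970.82.
Cost at Q = 210: (53,300/210)×59.9 + (210/2)×35.1 = £15,203.19 + £3,685.50 = £18,888.69.
Excess = £18,888.69 − £14,970.82 = £3,917.87.

Extra cost ≈ £3,918 per year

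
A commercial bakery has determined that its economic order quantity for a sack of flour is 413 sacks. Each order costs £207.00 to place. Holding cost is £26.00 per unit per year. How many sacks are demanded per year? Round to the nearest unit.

D ≈ 10,712 sacks per year

The basic EOQ model gives Q* = √(2DS/H); rearrange for the unknown.
From Q* = √(2DS/H): D = Q*²H / (2S) = 413² × 26 / (2 × 207) = 10712.063.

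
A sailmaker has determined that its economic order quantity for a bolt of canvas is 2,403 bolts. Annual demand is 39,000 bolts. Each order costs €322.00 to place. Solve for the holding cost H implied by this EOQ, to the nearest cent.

H ≈ €4.35

Invert the EOQ relation Q*² = 2DS/H.
From Q* = √(2DS/H): H = 2DS / Q*² = 2 × 39,000 × 322 / 2,403² = 4.3495.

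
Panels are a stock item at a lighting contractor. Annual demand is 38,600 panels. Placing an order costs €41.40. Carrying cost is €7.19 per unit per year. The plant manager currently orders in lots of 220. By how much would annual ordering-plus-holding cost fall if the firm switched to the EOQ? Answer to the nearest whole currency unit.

Extra cost ≈ €3,261 per year

EOQ = √(2DS/H) = √(2 × 38,600 × 41.4 / 7.19) ≈ 666.72.
Cost at Q* = (D/Q*)S + (Q*/2)H = √(2DSH) ≈ €4,793.73.
Cost at Q = 220: (38,600/220)×41.4 + (220/2)×7.19 = €7,263.82 + €790.90 = €8,054.72.
Excess = €8,054.72 − €4,793.73 = €3,260.99.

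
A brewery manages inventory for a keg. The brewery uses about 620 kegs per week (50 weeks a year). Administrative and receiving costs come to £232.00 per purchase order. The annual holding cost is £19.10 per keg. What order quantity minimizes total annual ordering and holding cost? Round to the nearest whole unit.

Q* ≈ 868 kegs

Annual demand D = 620 × 50 = 31,000.
EOQ = √(2DS / H) = √(2 × 31,000 × 232 / 19.1).
= √(14,384,000 / 19.1) = √753,089.0052 ≈ 867.807.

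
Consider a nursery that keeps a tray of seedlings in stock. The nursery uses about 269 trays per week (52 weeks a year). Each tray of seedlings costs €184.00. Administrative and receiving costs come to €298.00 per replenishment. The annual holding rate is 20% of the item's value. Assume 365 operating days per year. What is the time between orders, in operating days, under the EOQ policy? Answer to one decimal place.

Annual demand D = 269 × 52 = 13,988.
Holding cost H = 0.20 × €184.00 = €36.8000 per unit per year.
EOQ = √(2DS/H) = √(2 × 13,988 × 298 / 36.8) ≈ 475.97.
Cycle time = Q*/D × 365 = 475.97 / 13,988 × 365 ≈ 12.420 days.

T ≈ 12.4 days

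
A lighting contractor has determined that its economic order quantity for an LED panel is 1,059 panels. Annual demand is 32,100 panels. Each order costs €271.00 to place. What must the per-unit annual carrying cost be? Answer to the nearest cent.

Invert the EOQ relation Q*² = 2DS/H.
From Q* = √(2DS/H): H = 2DS / Q*² = 2 × 32,100 × 271 / 1,059² = 15.5136.

H ≈ €15.51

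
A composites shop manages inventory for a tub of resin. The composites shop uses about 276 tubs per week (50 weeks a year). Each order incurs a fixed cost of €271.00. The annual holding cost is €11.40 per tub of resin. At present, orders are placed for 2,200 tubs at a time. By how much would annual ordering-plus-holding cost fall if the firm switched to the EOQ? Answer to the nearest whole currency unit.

Annual demand D = 276 × 50 = 13,800.
EOQ = √(2DS/H) = √(2 × 13,800 × 271 / 11.4) ≈ 810.00.
Cost at Q* = (D/Q*)S + (Q*/2)H = √(2DSH) ≈ €9,234.04.
Cost at Q = 2,200: (13,800/2,200)×271 + (2,200/2)×11.4 = €1,699.91 + €12,540.00 = €14,239.91.
Excess = €14,239.91 − €9,234.04 = €5,005.87.

Extra cost ≈ €5,006 per year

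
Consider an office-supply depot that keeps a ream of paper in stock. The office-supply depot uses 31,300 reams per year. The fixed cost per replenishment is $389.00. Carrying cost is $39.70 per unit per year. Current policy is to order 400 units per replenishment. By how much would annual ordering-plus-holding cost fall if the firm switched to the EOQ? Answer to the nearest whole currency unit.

EOQ = √(2DS/H) = √(2 × 31,300 × 389 / 39.7) ≈ 783.19.
Cost at Q* = (D/Q*)S + (Q*/2)H = √(2DSH) ≈ $31,092.61.
Cost at Q = 400: (31,300/400)×389 + (400/2)×39.7 = $30,439.25 + $7,940.00 = $38,379.25.
Excess = $38,379.25 − $31,092.61 = $7,286.64.

Extra cost ≈ $7,287 per year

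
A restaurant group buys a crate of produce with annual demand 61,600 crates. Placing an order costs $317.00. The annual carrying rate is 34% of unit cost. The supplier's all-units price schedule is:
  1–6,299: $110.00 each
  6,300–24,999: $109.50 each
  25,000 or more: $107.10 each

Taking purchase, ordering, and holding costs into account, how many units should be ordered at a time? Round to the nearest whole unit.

Q* ≈ 1,022 crates

Holding cost per unit per year at price C is H = 0.34·C.
For each price level, check whether its EOQ is feasible; otherwise the best quantity at that price is the breakpoint.
EOQ at $110.00 = 1021.9 (feasible in tier 1): TC = 61,600×$110.00 + (61,600/1021.9)×317 + (1021.9/2)×0.34×$110.00 = $6,814,218.25.
EOQ at $109.50 = 1024.2 < 6300, so use break Q=6300: TC = 61,600×$109.50 + (61,600/6300.0)×317 + (6300.0/2)×0.34×$109.50 = $6,865,574.06.
EOQ at $107.10 = 1035.6 < 25000, so use break Q=25000: TC = 61,600×$107.10 + (61,600/25000.0)×317 + (25000.0/2)×0.34×$107.10 = $7,053,316.09.
Lowest total cost is $6,814,218.25 at Q = 1021.9.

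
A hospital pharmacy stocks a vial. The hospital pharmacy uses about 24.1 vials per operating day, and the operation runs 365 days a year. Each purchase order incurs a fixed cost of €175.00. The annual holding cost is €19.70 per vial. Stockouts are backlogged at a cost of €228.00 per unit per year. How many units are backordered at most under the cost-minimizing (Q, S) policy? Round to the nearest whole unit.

S* ≈ 33 vials

Annual demand D = 24.1 × 365 = 8,796.5.
With planned backorders, Q* = √(2DS/H) · √((H+B)/B).
√(2DS/H) = √(2 × 8,796.5 × 175 / 19.7) = 395.326.
√((H+B)/B) = √((19.7+228)/228) = 1.0423.
Q* ≈ 412.051.
S* = Q* · H/(H+B) = 412.051 × 19.7/247.7 ≈ 32.771.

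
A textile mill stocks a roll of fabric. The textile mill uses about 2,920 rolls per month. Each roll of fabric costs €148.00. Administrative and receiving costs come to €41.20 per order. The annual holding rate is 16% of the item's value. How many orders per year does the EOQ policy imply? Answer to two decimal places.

N ≈ 100.35 orders per year

Annual demand D = 2,920 × 12 = 35,040.
Holding cost H = 0.16 × €148.00 = €23.6800 per unit per year.
Q* = √(2DS/H) = √(2 × 35,040 × 41.2 / 23.68) ≈ 349.18.
Orders per year = D / Q* = 35,040 / 349.18 ≈ 100.348.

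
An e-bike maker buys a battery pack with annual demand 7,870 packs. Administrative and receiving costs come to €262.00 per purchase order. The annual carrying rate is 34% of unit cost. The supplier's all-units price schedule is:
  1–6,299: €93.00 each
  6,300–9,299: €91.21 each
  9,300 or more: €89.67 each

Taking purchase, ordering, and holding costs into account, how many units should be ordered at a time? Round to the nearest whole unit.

Holding cost per unit per year at price C is H = 0.34·C.
For each price level, check whether its EOQ is feasible; otherwise the best quantity at that price is the breakpoint.
EOQ at €93.00 = 361.1 (feasible in tier 1): TC = 7,870×€93.00 + (7,870/361.1)×262 + (361.1/2)×0.34×€93.00 = €743,329.15.
EOQ at €91.21 = 364.7 < 6300, so use break Q=6300: TC = 7,870×€91.21 + (7,870/6300.0)×262 + (6300.0/2)×0.34×€91.21 = €815,835.90.
EOQ at €89.67 = 367.8 < 9300, so use break Q=9300: TC = 7,870×€89.67 + (7,870/9300.0)×262 + (9300.0/2)×0.34×€89.67 = €847,692.88.
Lowest total cost is €743,329.15 at Q = 361.1.

Q* ≈ 361 packs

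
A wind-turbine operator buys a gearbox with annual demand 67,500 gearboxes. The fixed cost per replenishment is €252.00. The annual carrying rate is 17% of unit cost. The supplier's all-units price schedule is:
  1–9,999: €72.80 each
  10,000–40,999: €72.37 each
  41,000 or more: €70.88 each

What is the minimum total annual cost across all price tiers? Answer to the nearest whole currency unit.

TC* ≈ €4,934,519

Holding cost per unit per year at price C is H = 0.17·C.
For each price level, check whether its EOQ is feasible; otherwise the best quantity at that price is the breakpoint.
EOQ at €72.80 = 1658.0 (feasible in tier 1): TC = 67,500×€72.80 + (67,500/1658.0)×252 + (1658.0/2)×0.17×€72.80 = €4,934,519.05.
EOQ at €72.37 = 1662.9 < 10000, so use break Q=10000: TC = 67,500×€72.37 + (67,500/10000.0)×252 + (10000.0/2)×0.17×€72.37 = €4,948,190.50.
EOQ at €70.88 = 1680.3 < 41000, so use break Q=41000: TC = 67,500×€70.88 + (67,500/41000.0)×252 + (41000.0/2)×0.17×€70.88 = €5,031,831.68.
Lowest total cost among the candidates is at Q = 1658.0.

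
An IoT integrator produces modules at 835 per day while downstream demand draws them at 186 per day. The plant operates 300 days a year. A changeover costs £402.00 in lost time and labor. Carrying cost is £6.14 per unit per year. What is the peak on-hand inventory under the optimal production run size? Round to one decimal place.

Annual demand D = 186 × 300 = 55,800.
Production build-up factor (1 − d/p) = 1 − 186/835 = 0.7772.
Q* = √(2DS / (H(1 − d/p))) = √(2 × 55,800 × 402 / (6.14 × 0.7772)).
= √(44,863,200 / 4.7723) ≈ 3066.068.
Maximum inventory = Q*(1 − d/p) = 3066.068 × 0.7772 ≈ 2383.088.

I_max ≈ 2,383.1 modules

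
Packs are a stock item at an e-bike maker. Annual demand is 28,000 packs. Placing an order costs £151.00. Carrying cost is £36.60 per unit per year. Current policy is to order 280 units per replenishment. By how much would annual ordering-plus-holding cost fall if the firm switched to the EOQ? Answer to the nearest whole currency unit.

EOQ = √(2DS/H) = √(2 × 28,000 × 151 / 36.6) ≈ 480.66.
Cost at Q* = (D/Q*)S + (Q*/2)H = √(2DSH) ≈ £17,592.32.
Cost at Q = 280: (28,000/280)×151 + (280/2)×36.6 = £15,100.00 + £5,124.00 = £20,224.00.
Excess = £20,224.00 − £17,592.32 = £2,631.68.

Extra cost ≈ £2,632 per year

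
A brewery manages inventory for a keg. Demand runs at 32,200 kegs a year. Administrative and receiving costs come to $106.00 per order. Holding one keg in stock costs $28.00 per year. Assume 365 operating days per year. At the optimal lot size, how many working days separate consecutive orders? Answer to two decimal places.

The optimal lot size = √(2DS/H) = √(2 × 32,200 × 106 / 28) ≈ 493.76.
Cycle time = Q*/D × 365 = 493.76 / 32,200 × 365 ≈ 5.597 days.

T ≈ 5.60 days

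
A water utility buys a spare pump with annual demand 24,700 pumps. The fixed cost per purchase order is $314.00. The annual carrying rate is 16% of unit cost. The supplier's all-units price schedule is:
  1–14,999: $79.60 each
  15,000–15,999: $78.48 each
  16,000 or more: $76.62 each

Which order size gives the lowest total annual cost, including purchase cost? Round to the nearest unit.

Holding cost per unit per year at price C is H = 0.16·C.
For each price level, check whether its EOQ is feasible; otherwise the best quantity at that price is the breakpoint.
EOQ at $79.60 = 1103.6 (feasible in tier 1): TC = 24,700×$79.60 + (24,700/1103.6)×314 + (1103.6/2)×0.16×$79.60 = $1,980,175.45.
EOQ at $78.48 = 1111.4 < 15000, so use break Q=15000: TC = 24,700×$78.48 + (24,700/15000.0)×314 + (15000.0/2)×0.16×$78.48 = $2,033,149.05.
EOQ at $76.62 = 1124.9 < 16000, so use break Q=16000: TC = 24,700×$76.62 + (24,700/16000.0)×314 + (16000.0/2)×0.16×$76.62 = $1,991,072.34.
Lowest total cost is $1,980,175.45 at Q = 1103.6.

Q* ≈ 1,104 pumps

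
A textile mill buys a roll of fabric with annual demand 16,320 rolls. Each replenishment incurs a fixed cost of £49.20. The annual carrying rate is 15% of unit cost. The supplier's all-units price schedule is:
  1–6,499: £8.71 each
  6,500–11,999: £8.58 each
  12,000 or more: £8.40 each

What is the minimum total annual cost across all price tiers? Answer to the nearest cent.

TC* ≈ £143,595.68

Holding cost per unit per year at price C is H = 0.15·C.
Candidates are each tier's EOQ (if it falls in that tier) and each price-break quantity.
EOQ at £8.71 = 1108.7 (feasible in tier 1): TC = 16,320×£8.71 + (16,320/1108.7)×49.2 + (1108.7/2)×0.15×£8.71 = £143,595.68.
EOQ at £8.58 = 1117.0 < 6500, so use break Q=6500: TC = 16,320×£8.58 + (16,320/6500.0)×49.2 + (6500.0/2)×0.15×£8.58 = £144,331.88.
EOQ at £8.40 = 1128.9 < 12000, so use break Q=12000: TC = 16,320×£8.40 + (16,320/12000.0)×49.2 + (12000.0/2)×0.15×£8.40 = £144,714.91.
Lowest total cost among the candidates is at Q = 1108.7.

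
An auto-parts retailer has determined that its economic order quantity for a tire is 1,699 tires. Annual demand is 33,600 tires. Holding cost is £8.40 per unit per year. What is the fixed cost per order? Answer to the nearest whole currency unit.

Squaring Q* = √(2DS/H) gives Q*² = 2DS/H.
From Q* = √(2DS/H): S = Q*²H / (2D) = 1,699² × 8.4 / (2 × 33,600) = 360.8251.

S ≈ £361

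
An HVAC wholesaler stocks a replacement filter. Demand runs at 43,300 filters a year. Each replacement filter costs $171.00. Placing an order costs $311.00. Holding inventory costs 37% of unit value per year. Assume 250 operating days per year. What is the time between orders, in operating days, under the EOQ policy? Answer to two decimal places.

T ≈ 3.77 days

Holding cost H = 0.37 × $171.00 = $63.2700 per unit per year.
The optimal lot size = √(2DS/H) = √(2 × 43,300 × 311 / 63.27) ≈ 652.44.
Cycle time = Q*/D × 250 = 652.44 / 43,300 × 250 ≈ 3.767 days.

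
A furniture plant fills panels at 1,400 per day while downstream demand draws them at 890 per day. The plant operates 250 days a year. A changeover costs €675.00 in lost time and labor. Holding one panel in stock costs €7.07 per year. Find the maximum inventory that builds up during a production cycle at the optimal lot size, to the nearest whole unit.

I_max ≈ 3,934 panels

Annual demand D = 890 × 250 = 222,500.
Production build-up factor (1 − d/p) = 1 − 890/1,400 = 0.3643.
Q* = √(2DS / (H(1 − d/p))) = √(2 × 222,500 × 675 / (7.07 × 0.3643)).
= √(300,375,000 / 2.5755) ≈ 10799.437.
Maximum inventory = Q*(1 − d/p) = 10799.437 × 0.3643 ≈ 3934.081.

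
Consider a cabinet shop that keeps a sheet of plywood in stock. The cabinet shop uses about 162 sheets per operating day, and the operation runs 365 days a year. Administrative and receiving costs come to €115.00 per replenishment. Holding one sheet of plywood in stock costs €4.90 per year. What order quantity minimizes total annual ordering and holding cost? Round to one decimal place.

Q* ≈ 1,666.0 sheets

Annual demand D = 162 × 365 = 59,130.
EOQ = √(2DS / H) = √(2 × 59,130 × 115 / 4.9).
= √(13,599,900 / 4.9) = √2,775,489.7959 ≈ 1665.980.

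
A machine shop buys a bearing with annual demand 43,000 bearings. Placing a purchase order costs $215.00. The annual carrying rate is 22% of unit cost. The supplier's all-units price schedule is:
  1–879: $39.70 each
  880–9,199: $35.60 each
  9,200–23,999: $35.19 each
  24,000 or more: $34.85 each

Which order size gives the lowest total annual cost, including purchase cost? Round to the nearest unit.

Q* ≈ 1,536 bearings

Holding cost per unit per year at price C is H = 0.22·C.
Evaluate total cost at each tier's feasible EOQ or, if the EOQ is below the tier, at the tier's minimum quantity.
Tier 1 ($39.70): EOQ = 1455.0 exceeds tier's upper bound 879, so this tier is dominated.
EOQ at $35.60 = 1536.5 (feasible in tier 2): TC = 43,000×$35.60 + (43,000/1536.5)×215 + (1536.5/2)×0.22×$35.60 = $1,542,833.86.
EOQ at $35.19 = 1545.4 < 9200, so use break Q=9200: TC = 43,000×$35.19 + (43,000/9200.0)×215 + (9200.0/2)×0.22×$35.19 = $1,549,787.17.
EOQ at $34.85 = 1552.9 < 24000, so use break Q=24000: TC = 43,000×$34.85 + (43,000/24000.0)×215 + (24000.0/2)×0.22×$34.85 = $1,590,939.21.
Lowest total cost is $1,542,833.86 at Q = 1536.5.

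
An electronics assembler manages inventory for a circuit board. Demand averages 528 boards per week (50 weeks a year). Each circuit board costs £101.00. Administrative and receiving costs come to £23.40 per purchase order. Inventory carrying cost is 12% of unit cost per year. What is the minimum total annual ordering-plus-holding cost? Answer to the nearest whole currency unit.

Annual demand D = 528 × 50 = 26,400.
Holding cost H = 0.12 × £101.00 = £12.1200 per unit per year.
Q* = √(2DS/H) = √(2 × 26,400 × 23.4 / 12.12) ≈ 319.28.
At the optimum the two cost components are equal, so total cost = 2·(Q*/2)H = Q*·H.
Minimum total = √(2DSH) = √(2 × 26,400 × 23.4 × 12.12) ≈ 3869.690.

TC* ≈ £3,870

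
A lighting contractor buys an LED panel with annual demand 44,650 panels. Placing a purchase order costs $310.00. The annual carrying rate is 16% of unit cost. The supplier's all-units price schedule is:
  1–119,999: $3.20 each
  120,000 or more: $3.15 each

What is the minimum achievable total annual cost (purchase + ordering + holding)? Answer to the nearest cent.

Holding cost per unit per year at price C is H = 0.16·C.
For each price level, check whether its EOQ is feasible; otherwise the best quantity at that price is the breakpoint.
EOQ at $3.20 = 7353.1 (feasible in tier 1): TC = 44,650×$3.20 + (44,650/7353.1)×310 + (7353.1/2)×0.16×$3.20 = $146,644.80.
EOQ at $3.15 = 7411.2 < 120000, so use break Q=120000: TC = 44,650×$3.15 + (44,650/120000.0)×310 + (120000.0/2)×0.16×$3.15 = $171,002.85.
Lowest total cost among the candidates is at Q = 7353.1.

TC* ≈ $146,644.80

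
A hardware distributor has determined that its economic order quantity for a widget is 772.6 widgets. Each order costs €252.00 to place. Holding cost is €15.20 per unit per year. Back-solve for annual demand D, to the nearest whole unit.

D ≈ 18,002 widgets per year

The basic EOQ model gives Q* = √(2DS/H); rearrange for the unknown.
From Q* = √(2DS/H): D = Q*²H / (2S) = 772.6² × 15.2 / (2 × 252) = 18002.071.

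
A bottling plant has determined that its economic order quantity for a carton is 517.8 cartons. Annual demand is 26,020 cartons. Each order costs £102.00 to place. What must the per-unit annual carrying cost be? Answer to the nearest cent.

H ≈ £19.80

Squaring Q* = √(2DS/H) gives Q*² = 2DS/H.
From Q* = √(2DS/H): H = 2DS / Q*² = 2 × 26,020 × 102 / 517.8² = 19.7976.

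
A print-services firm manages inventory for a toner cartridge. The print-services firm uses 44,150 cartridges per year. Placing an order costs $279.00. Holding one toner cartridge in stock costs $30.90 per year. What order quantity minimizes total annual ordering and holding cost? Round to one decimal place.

EOQ = √(2DS / H) = √(2 × 44,150 × 279 / 30.9).
= √(24,635,700 / 30.9) = √797,271.8447 ≈ 892.901.

Q* ≈ 892.9 cartridges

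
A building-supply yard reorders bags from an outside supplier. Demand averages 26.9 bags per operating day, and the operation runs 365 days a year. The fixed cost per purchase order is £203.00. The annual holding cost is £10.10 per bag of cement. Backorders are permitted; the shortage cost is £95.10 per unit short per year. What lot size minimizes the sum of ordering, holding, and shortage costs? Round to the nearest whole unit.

Annual demand D = 26.9 × 365 = 9,818.5.
With planned backorders, Q* = √(2DS/H) · √((H+B)/B).
√(2DS/H) = √(2 × 9,818.5 × 203 / 10.1) = 628.239.
√((H+B)/B) = √((10.1+95.1)/95.1) = 1.0518.
Q* ≈ 660.758.

Q* ≈ 661 bags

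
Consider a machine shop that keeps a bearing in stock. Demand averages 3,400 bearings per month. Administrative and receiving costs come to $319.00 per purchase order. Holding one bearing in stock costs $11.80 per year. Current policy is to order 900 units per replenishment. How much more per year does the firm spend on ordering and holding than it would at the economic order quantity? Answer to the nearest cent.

Extra cost ≈ $2,245.39 per year

Annual demand D = 3,400 × 12 = 40,800.
EOQ = √(2DS/H) = √(2 × 40,800 × 319 / 11.8) ≈ 1485.25.
Cost at Q* = (D/Q*)S + (Q*/2)H = √(2DSH) ≈ $17,525.94.
Cost at Q = 900: (40,800/900)×319 + (900/2)×11.8 = $14,461.33 + $5,310.00 = $19,771.33.
Excess = $19,771.33 − $17,525.94 = $2,245.39.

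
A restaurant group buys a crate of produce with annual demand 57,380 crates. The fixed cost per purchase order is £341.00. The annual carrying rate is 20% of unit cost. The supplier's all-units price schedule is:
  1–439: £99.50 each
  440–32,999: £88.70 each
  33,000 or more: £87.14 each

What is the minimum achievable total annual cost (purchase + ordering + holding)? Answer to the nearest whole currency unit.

TC* ≈ £5,115,954

Holding cost per unit per year at price C is H = 0.20·C.
Evaluate total cost at each tier's feasible EOQ or, if the EOQ is below the tier, at the tier's minimum quantity.
Tier 1 (£99.50): EOQ = 1402.3 exceeds tier's upper bound 439, so this tier is dominated.
EOQ at £88.70 = 1485.2 (feasible in tier 2): TC = 57,380×£88.70 + (57,380/1485.2)×341 + (1485.2/2)×0.20×£88.70 = £5,115,954.10.
EOQ at £87.14 = 1498.5 < 33000, so use break Q=33000: TC = 57,380×£87.14 + (57,380/33000.0)×341 + (33000.0/2)×0.20×£87.14 = £5,288,248.13.
Lowest total cost among the candidates is at Q = 1485.2.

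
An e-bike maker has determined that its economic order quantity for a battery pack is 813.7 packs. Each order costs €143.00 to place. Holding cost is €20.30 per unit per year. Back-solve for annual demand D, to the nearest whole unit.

Squaring Q* = √(2DS/H) gives Q*² = 2DS/H.
From Q* = √(2DS/H): D = Q*²H / (2S) = 813.7² × 20.3 / (2 × 143) = 46995.756.

D ≈ 46,996 packs per year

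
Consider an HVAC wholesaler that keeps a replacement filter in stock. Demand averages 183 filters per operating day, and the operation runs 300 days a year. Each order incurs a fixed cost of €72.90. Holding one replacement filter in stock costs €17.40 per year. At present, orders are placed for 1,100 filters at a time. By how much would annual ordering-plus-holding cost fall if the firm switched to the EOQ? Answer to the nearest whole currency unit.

Annual demand D = 183 × 300 = 54,900.
EOQ = √(2DS/H) = √(2 × 54,900 × 72.9 / 17.4) ≈ 678.25.
Cost at Q* = (D/Q*)S + (Q*/2)H = √(2DSH) ≈ €11,801.56.
Cost at Q = 1,100: (54,900/1,100)×72.9 + (1,100/2)×17.4 = €3,638.37 + €9,570.00 = €13,208.37.
Excess = €13,208.37 − €11,801.56 = €1,406.81.

Extra cost ≈ €1,407 per year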